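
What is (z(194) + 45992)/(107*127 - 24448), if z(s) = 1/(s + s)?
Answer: -17844897/4213292 ≈ -4.2354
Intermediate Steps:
z(s) = 1/(2*s)
(z(194) + 45992)/(107*127 - 24448) = ((1/2)/194 + 45992)/(107*127 - 24448) = ((1/2)*(1/194) + 45992)/(13589 - 24448) = (1/388 + 45992)/(-10859) = (17844897/388)*(-1/10859) = -17844897/4213292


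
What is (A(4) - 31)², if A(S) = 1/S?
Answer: 15129/16 ≈ 945.56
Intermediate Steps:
(A(4) - 31)² = (1/4 - 31)² = (¼ - 31)² = (-123/4)² = 15129/16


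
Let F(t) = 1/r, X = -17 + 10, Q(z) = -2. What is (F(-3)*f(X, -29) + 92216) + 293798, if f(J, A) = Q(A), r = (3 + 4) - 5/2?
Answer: 3474122/9 ≈ 3.8601e+5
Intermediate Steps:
X = -7
r = 9/2 (r = 7 - 5*½ = 7 - 5/2 = 9/2 ≈ 4.5000)
F(t) = 2/9 (F(t) = 1/(9/2) = 2/9)
f(J, A) = -2
(F(-3)*f(X, -29) + 92216) + 293798 = ((2/9)*(-2) + 92216) + 293798 = (-4/9 + 92216) + 293798 = 829940/9 + 293798 = 3474122/9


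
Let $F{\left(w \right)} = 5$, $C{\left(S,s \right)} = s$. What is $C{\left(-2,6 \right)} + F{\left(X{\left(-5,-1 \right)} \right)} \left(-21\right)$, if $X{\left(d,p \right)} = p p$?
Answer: $-99$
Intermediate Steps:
$X{\left(d,p \right)} = p^{2}$
$C{\left(-2,6 \right)} + F{\left(X{\left(-5,-1 \right)} \right)} \left(-21\right) = 6 + 5 \left(-21\right) = 6 - 105 = -99$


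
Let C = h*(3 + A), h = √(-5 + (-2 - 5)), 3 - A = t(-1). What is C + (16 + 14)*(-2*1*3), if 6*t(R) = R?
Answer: -180 + 37*I*√3/3 ≈ -180.0 + 21.362*I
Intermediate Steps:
t(R) = R/6
A = 19/6 (A = 3 - (-1)/6 = 3 - 1*(-⅙) = 3 + ⅙ = 19/6 ≈ 3.1667)
h = 2*I*√3 (h = √(-5 - 7) = √(-12) = 2*I*√3 ≈ 3.4641*I)
C = 37*I*√3/3 (C = (2*I*√3)*(3 + 19/6) = (2*I*√3)*(37/6) = 37*I*√3/3 ≈ 21.362*I)
C + (16 + 14)*(-2*1*3) = 37*I*√3/3 + (16 + 14)*(-2*1*3) = 37*I*√3/3 + 30*(-2*3) = 37*I*√3/3 + 30*(-6) = 37*I*√3/3 - 180 = -180 + 37*I*√3/3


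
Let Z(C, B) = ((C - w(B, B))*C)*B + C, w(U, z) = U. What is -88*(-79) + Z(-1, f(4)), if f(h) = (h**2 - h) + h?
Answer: 7223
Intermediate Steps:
f(h) = h**2
Z(C, B) = C + B*C*(C - B) (Z(C, B) = ((C - B)*C)*B + C = (C*(C - B))*B + C = B*C*(C - B) + C = C + B*C*(C - B))
-88*(-79) + Z(-1, f(4)) = -88*(-79) - (1 - (4**2)**2 + 4**2*(-1)) = 6952 - (1 - 1*16**2 + 16*(-1)) = 6952 - (1 - 1*256 - 16) = 6952 - (1 - 256 - 16) = 6952 - 1*(-271) = 6952 + 271 = 7223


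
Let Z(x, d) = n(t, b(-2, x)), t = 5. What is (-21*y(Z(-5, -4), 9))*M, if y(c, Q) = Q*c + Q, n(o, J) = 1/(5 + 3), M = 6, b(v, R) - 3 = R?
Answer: -5103/4 ≈ -1275.8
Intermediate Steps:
b(v, R) = 3 + R
n(o, J) = ⅛ (n(o, J) = 1/8 = ⅛)
Z(x, d) = ⅛
y(c, Q) = Q + Q*c
(-21*y(Z(-5, -4), 9))*M = -189*(1 + ⅛)*6 = -189*9/8*6 = -21*81/8*6 = -1701/8*6 = -5103/4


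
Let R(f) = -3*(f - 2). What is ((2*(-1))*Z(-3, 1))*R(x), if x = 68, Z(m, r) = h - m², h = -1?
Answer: -3960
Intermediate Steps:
Z(m, r) = -1 - m²
R(f) = 6 - 3*f (R(f) = -3*(-2 + f) = 6 - 3*f)
((2*(-1))*Z(-3, 1))*R(x) = ((2*(-1))*(-1 - 1*(-3)²))*(6 - 3*68) = (-2*(-1 - 1*9))*(6 - 204) = -2*(-1 - 9)*(-198) = -2*(-10)*(-198) = 20*(-198) = -3960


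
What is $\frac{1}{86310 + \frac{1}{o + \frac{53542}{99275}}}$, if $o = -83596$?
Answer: $\frac{436786282}{37699023994195} \approx 1.1586 \cdot 10^{-5}$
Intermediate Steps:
$\frac{1}{86310 + \frac{1}{o + \frac{53542}{99275}}} = \frac{1}{86310 + \frac{1}{-83596 + \frac{53542}{99275}}} = \frac{1}{86310 + \frac{1}{-83596 + 53542 \cdot \frac{1}{99275}}} = \frac{1}{86310 + \frac{1}{-83596 + \frac{2818}{5225}}} = \frac{1}{86310 + \frac{1}{- \frac{436786282}{5225}}} = \frac{1}{86310 - \frac{5225}{436786282}} = \frac{1}{\frac{37699023994195}{436786282}} = \frac{436786282}{37699023994195}$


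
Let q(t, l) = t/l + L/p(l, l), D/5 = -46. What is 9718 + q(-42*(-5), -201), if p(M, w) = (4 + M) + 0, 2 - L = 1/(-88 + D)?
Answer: 40784758577/4197282 ≈ 9716.9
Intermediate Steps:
D = -230 (D = 5*(-46) = -230)
L = 637/318 (L = 2 - 1/(-88 - 230) = 2 - 1/(-318) = 2 - 1*(-1/318) = 2 + 1/318 = 637/318 ≈ 2.0031)
p(M, w) = 4 + M
q(t, l) = 637/(318*(4 + l)) + t/l (q(t, l) = t/l + 637/(318*(4 + l)) = 637/(318*(4 + l)) + t/l)
9718 + q(-42*(-5), -201) = 9718 + ((637/318)*(-201) + (-42*(-5))*(4 - 201))/((-201)*(4 - 201)) = 9718 - 1/201*(-42679/106 + 210*(-197))/(-197) = 9718 - 1/201*(-1/197)*(-42679/106 - 41370) = 9718 - 1/201*(-1/197)*(-4427899/106) = 9718 - 4427899/4197282 = 40784758577/4197282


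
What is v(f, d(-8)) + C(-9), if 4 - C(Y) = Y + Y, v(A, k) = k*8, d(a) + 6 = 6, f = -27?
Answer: 22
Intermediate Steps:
d(a) = 0 (d(a) = -6 + 6 = 0)
v(A, k) = 8*k
C(Y) = 4 - 2*Y (C(Y) = 4 - (Y + Y) = 4 - 2*Y)
v(f, d(-8)) + C(-9) = 8*0 + (4 - 2*(-9)) = 0 + (4 + 18) = 0 + 22 = 22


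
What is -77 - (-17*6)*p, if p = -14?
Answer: -1505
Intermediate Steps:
-77 - (-17*6)*p = -77 - (-17*6)*(-14) = -77 - (-102)*(-14) = -77 - 1*1428 = -77 - 1428 = -1505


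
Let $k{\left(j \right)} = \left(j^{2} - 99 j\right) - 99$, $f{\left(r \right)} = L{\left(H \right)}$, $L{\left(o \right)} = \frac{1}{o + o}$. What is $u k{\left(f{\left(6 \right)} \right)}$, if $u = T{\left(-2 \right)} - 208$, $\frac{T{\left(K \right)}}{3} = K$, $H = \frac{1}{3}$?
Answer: $\frac{104967}{2} \approx 52484.0$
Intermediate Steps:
$H = \frac{1}{3} \approx 0.33333$
$L{\left(o \right)} = \frac{1}{2 o}$
$T{\left(K \right)} = 3 K$
$f{\left(r \right)} = \frac{3}{2}$ ($f{\left(r \right)} = \frac{\frac{1}{\frac{1}{3}}}{2} = \frac{1}{2} \cdot 3 = \frac{3}{2}$)
$k{\left(j \right)} = -99 + j^{2} - 99 j$
$u = -214$ ($u = 3 \left(-2\right) - 208 = -6 - 208 = -214$)
$u k{\left(f{\left(6 \right)} \right)} = - 214 \left(-99 + \left(\frac{3}{2}\right)^{2} - \frac{297}{2}\right) = - 214 \left(-99 + \frac{9}{4} - \frac{297}{2}\right) = \left(-214\right) \left(- \frac{981}{4}\right) = \frac{104967}{2}$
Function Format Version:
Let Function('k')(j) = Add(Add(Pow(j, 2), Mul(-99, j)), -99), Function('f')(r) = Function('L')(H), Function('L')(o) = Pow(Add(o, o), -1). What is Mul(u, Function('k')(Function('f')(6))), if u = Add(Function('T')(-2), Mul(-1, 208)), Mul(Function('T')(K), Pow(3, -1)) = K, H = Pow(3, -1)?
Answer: Rational(104967, 2) ≈ 52484.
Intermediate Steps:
H = Rational(1, 3) ≈ 0.33333
Function('L')(o) = Mul(Rational(1, 2), Pow(o, -1)) (Function('L')(o) = Pow(Mul(2, o), -1) = Mul(Rational(1, 2), Pow(o, -1)))
Function('T')(K) = Mul(3, K)
Function('f')(r) = Rational(3, 2) (Function('f')(r) = Mul(Rational(1, 2), Pow(Rational(1, 3), -1)) = Mul(Rational(1, 2), 3) = Rational(3, 2))
Function('k')(j) = Add(-99, Pow(j, 2), Mul(-99, j))
u = -214 (u = Add(Mul(3, -2), Mul(-1, 208)) = Add(-6, -208) = -214)
Mul(u, Function('k')(Function('f')(6))) = Mul(-214, Add(-99, Pow(Rational(3, 2), 2), Mul(-99, Rational(3, 2)))) = Mul(-214, Add(-99, Rational(9, 4), Rational(-297, 2))) = Mul(-214, Rational(-981, 4)) = Rational(104967, 2)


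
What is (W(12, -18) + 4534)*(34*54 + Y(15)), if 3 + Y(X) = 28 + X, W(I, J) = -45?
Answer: 8421364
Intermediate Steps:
Y(X) = 25 + X (Y(X) = -3 + (28 + X) = 25 + X)
(W(12, -18) + 4534)*(34*54 + Y(15)) = (-45 + 4534)*(34*54 + (25 + 15)) = 4489*(1836 + 40) = 4489*1876 = 8421364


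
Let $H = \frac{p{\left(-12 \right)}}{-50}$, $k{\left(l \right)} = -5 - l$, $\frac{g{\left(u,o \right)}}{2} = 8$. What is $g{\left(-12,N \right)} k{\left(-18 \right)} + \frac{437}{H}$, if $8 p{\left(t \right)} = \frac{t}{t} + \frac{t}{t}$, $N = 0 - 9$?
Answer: $-87192$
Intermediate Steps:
$N = -9$ ($N = 0 - 9 = -9$)
$g{\left(u,o \right)} = 16$ ($g{\left(u,o \right)} = 2 \cdot 8 = 16$)
$p{\left(t \right)} = \frac{1}{4}$ ($p{\left(t \right)} = \frac{\frac{t}{t} + \frac{t}{t}}{8} = \frac{1 + 1}{8} = \frac{1}{8} \cdot 2 = \frac{1}{4}$)
$H = - \frac{1}{200}$ ($H = \frac{1}{4 \left(-50\right)} = \frac{1}{4} \left(- \frac{1}{50}\right) = - \frac{1}{200} \approx -0.005$)
$g{\left(-12,N \right)} k{\left(-18 \right)} + \frac{437}{H} = 16 \left(-5 - -18\right) + \frac{437}{- \frac{1}{200}} = 16 \left(-5 + 18\right) + 437 \left(-200\right) = 16 \cdot 13 - 87400 = 208 - 87400 = -87192$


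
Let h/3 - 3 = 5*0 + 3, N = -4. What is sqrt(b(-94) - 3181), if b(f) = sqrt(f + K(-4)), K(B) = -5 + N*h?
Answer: sqrt(-3181 + 3*I*sqrt(19)) ≈ 0.1159 + 56.4*I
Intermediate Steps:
h = 18 (h = 9 + 3*(5*0 + 3) = 9 + 3*(0 + 3) = 9 + 3*3 = 9 + 9 = 18)
K(B) = -77 (K(B) = -5 - 4*18 = -5 - 72 = -77)
b(f) = sqrt(-77 + f) (b(f) = sqrt(f - 77) = sqrt(-77 + f))
sqrt(b(-94) - 3181) = sqrt(sqrt(-77 - 94) - 3181) = sqrt(sqrt(-171) - 3181) = sqrt(3*I*sqrt(19) - 3181) = sqrt(-3181 + 3*I*sqrt(19))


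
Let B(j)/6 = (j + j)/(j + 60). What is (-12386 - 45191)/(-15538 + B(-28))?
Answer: 115154/31097 ≈ 3.7031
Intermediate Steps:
B(j) = 12*j/(60 + j) (B(j) = 6*((j + j)/(j + 60)) = 6*((2*j)/(60 + j)) = 6*(2*j/(60 + j)) = 12*j/(60 + j))
(-12386 - 45191)/(-15538 + B(-28)) = (-12386 - 45191)/(-15538 + 12*(-28)/(60 - 28)) = -57577/(-15538 + 12*(-28)/32) = -57577/(-15538 + 12*(-28)*(1/32)) = -57577/(-15538 - 21/2) = -57577/(-31097/2) = -57577*(-2/31097) = 115154/31097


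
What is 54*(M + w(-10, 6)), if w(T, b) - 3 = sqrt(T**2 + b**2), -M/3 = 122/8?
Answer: -4617/2 + 108*sqrt(34) ≈ -1678.8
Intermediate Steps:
M = -183/4 (M = -366/8 = -3*61/4 = -183/4 ≈ -45.750)
w(T, b) = 3 + sqrt(T**2 + b**2)
54*(M + w(-10, 6)) = 54*(-183/4 + (3 + sqrt((-10)**2 + 6**2))) = 54*(-183/4 + (3 + sqrt(100 + 36))) = 54*(-183/4 + (3 + sqrt(136))) = 54*(-183/4 + (3 + 2*sqrt(34))) = 54*(-171/4 + 2*sqrt(34)) = -4617/2 + 108*sqrt(34)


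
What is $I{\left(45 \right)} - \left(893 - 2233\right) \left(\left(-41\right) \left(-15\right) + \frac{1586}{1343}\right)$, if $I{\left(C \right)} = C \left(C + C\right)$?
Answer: $\frac{1114330690}{1343} \approx 8.2973 \cdot 10^{5}$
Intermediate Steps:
$I{\left(C \right)} = 2 C^{2}$ ($I{\left(C \right)} = C 2 C = 2 C^{2}$)
$I{\left(45 \right)} - \left(893 - 2233\right) \left(\left(-41\right) \left(-15\right) + \frac{1586}{1343}\right) = 2 \cdot 45^{2} - \left(893 - 2233\right) \left(\left(-41\right) \left(-15\right) + \frac{1586}{1343}\right) = 2 \cdot 2025 - - 1340 \left(615 + 1586 \cdot \frac{1}{1343}\right) = 4050 - - 1340 \left(615 + \frac{1586}{1343}\right) = 4050 - \left(-1340\right) \frac{827531}{1343} = 4050 - - \frac{1108891540}{1343} = 4050 + \frac{1108891540}{1343} = \frac{1114330690}{1343}$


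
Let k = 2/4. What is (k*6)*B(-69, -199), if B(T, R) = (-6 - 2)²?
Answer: 192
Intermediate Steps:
k = ½ (k = 2*(¼) = ½ ≈ 0.50000)
B(T, R) = 64 (B(T, R) = (-8)² = 64)
(k*6)*B(-69, -199) = ((½)*6)*64 = 3*64 = 192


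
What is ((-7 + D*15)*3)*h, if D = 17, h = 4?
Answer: 2976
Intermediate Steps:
((-7 + D*15)*3)*h = ((-7 + 17*15)*3)*4 = ((-7 + 255)*3)*4 = (248*3)*4 = 744*4 = 2976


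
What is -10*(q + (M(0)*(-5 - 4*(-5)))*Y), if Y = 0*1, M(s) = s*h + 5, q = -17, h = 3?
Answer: 170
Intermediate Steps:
M(s) = 5 + 3*s (M(s) = s*3 + 5 = 3*s + 5 = 5 + 3*s)
Y = 0
-10*(q + (M(0)*(-5 - 4*(-5)))*Y) = -10*(-17 + ((5 + 3*0)*(-5 - 4*(-5)))*0) = -10*(-17 + ((5 + 0)*(-5 + 20))*0) = -10*(-17 + (5*15)*0) = -10*(-17 + 75*0) = -10*(-17 + 0) = -10*(-17) = 170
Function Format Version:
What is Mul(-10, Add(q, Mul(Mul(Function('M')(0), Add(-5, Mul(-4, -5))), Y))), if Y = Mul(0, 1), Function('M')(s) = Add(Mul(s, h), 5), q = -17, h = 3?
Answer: 170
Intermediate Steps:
Function('M')(s) = Add(5, Mul(3, s)) (Function('M')(s) = Add(Mul(s, 3), 5) = Add(Mul(3, s), 5) = Add(5, Mul(3, s)))
Y = 0
Mul(-10, Add(q, Mul(Mul(Function('M')(0), Add(-5, Mul(-4, -5))), Y))) = Mul(-10, Add(-17, Mul(Mul(Add(5, Mul(3, 0)), Add(-5, Mul(-4, -5))), 0))) = Mul(-10, Add(-17, Mul(Mul(Add(5, 0), Add(-5, 20)), 0))) = Mul(-10, Add(-17, Mul(Mul(5, 15), 0))) = Mul(-10, Add(-17, Mul(75, 0))) = Mul(-10, Add(-17, 0)) = Mul(-10, -17) = 170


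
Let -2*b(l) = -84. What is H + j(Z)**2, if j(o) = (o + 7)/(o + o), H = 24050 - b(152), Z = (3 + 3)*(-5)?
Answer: 86429329/3600 ≈ 24008.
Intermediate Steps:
Z = -30 (Z = 6*(-5) = -30)
b(l) = 42 (b(l) = -1/2*(-84) = 42)
H = 24008 (H = 24050 - 1*42 = 24050 - 42 = 24008)
j(o) = (7 + o)/(2*o) (j(o) = (7 + o)/((2*o)) = (7 + o)*(1/(2*o)) = (7 + o)/(2*o))
H + j(Z)**2 = 24008 + ((1/2)*(7 - 30)/(-30))**2 = 24008 + ((1/2)*(-1/30)*(-23))**2 = 24008 + (23/60)**2 = 24008 + 529/3600 = 86429329/3600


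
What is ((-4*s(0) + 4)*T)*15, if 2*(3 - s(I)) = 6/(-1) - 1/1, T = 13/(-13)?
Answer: 330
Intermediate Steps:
T = -1 (T = 13*(-1/13) = -1)
s(I) = 13/2 (s(I) = 3 - (6/(-1) - 1/1)/2 = 3 - (6*(-1) - 1*1)/2 = 3 - (-6 - 1)/2 = 3 - 1/2*(-7) = 3 + 7/2 = 13/2)
((-4*s(0) + 4)*T)*15 = ((-4*13/2 + 4)*(-1))*15 = ((-26 + 4)*(-1))*15 = -22*(-1)*15 = 22*15 = 330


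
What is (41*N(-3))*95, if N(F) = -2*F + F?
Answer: 11685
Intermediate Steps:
N(F) = -F
(41*N(-3))*95 = (41*(-1*(-3)))*95 = (41*3)*95 = 123*95 = 11685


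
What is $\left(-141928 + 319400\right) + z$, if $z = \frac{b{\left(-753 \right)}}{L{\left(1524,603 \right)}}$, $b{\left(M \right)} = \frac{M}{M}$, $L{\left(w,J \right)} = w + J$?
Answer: $\frac{377482945}{2127} \approx 1.7747 \cdot 10^{5}$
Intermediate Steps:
$L{\left(w,J \right)} = J + w$
$b{\left(M \right)} = 1$
$z = \frac{1}{2127}$ ($z = 1 \frac{1}{603 + 1524} = 1 \cdot \frac{1}{2127} = \frac{1}{2127} \approx 0.00047015$)
$\left(-141928 + 319400\right) + z = \left(-141928 + 319400\right) + \frac{1}{2127} = 177472 + \frac{1}{2127} = \frac{377482945}{2127}$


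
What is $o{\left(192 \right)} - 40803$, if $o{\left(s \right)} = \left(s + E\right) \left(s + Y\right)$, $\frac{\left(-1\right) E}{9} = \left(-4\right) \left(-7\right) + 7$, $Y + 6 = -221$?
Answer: $-36498$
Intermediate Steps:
$Y = -227$ ($Y = -6 - 221 = -227$)
$E = -315$ ($E = - 9 \left(\left(-4\right) \left(-7\right) + 7\right) = - 9 \left(28 + 7\right) = \left(-9\right) 35 = -315$)
$o{\left(s \right)} = \left(-315 + s\right) \left(-227 + s\right)$ ($o{\left(s \right)} = \left(s - 315\right) \left(s - 227\right) = \left(-315 + s\right) \left(-227 + s\right)$)
$o{\left(192 \right)} - 40803 = \left(71505 + 192^{2} - 104064\right) - 40803 = \left(71505 + 36864 - 104064\right) - 40803 = 4305 - 40803 = -36498$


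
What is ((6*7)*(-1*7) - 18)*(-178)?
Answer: 55536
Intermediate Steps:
((6*7)*(-1*7) - 18)*(-178) = (42*(-7) - 18)*(-178) = (-294 - 18)*(-178) = -312*(-178) = 55536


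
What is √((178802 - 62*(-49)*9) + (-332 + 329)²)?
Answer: √206153 ≈ 454.04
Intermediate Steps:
√((178802 - 62*(-49)*9) + (-332 + 329)²) = √((178802 - (-3038)*9) + (-3)²) = √((178802 - 1*(-27342)) + 9) = √((178802 + 27342) + 9) = √(206144 + 9) = √206153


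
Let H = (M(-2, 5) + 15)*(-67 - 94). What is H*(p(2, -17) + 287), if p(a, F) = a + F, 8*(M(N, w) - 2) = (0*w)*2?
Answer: -744464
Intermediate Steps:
M(N, w) = 2 (M(N, w) = 2 + ((0*w)*2)/8 = 2 + (0*2)/8 = 2 + (⅛)*0 = 2 + 0 = 2)
H = -2737 (H = (2 + 15)*(-67 - 94) = 17*(-161) = -2737)
p(a, F) = F + a
H*(p(2, -17) + 287) = -2737*((-17 + 2) + 287) = -2737*(-15 + 287) = -2737*272 = -744464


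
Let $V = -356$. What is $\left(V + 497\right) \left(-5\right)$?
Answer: $-705$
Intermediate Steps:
$\left(V + 497\right) \left(-5\right) = \left(-356 + 497\right) \left(-5\right) = 141 \left(-5\right) = -705$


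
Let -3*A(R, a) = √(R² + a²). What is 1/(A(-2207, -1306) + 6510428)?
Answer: 58593852/381471048112171 + 3*√6576485/381471048112171 ≈ 1.5362e-7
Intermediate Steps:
A(R, a) = -√(R² + a²)/3
1/(A(-2207, -1306) + 6510428) = 1/(-√((-2207)² + (-1306)²)/3 + 6510428) = 1/(-√(4870849 + 1705636)/3 + 6510428) = 1/(-√6576485/3 + 6510428) = 1/(6510428 - √6576485/3)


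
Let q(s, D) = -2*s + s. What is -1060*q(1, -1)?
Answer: 1060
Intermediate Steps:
q(s, D) = -s
-1060*q(1, -1) = -(-1060) = -1060*(-1) = 1060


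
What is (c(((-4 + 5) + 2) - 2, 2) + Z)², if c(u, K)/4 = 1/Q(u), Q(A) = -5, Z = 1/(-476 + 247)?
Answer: 848241/1311025 ≈ 0.64701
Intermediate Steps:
Z = -1/229 (Z = 1/(-229) = -1/229 ≈ -0.0043668)
c(u, K) = -⅘ (c(u, K) = 4/(-5) = 4*(-⅕) = -⅘)
(c(((-4 + 5) + 2) - 2, 2) + Z)² = (-⅘ - 1/229)² = (-921/1145)² = 848241/1311025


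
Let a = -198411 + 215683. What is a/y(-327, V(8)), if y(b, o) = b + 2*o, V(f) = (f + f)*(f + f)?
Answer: 17272/185 ≈ 93.362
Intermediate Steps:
V(f) = 4*f**2 (V(f) = (2*f)*(2*f) = 4*f**2)
a = 17272
a/y(-327, V(8)) = 17272/(-327 + 2*(4*8**2)) = 17272/(-327 + 2*(4*64)) = 17272/(-327 + 2*256) = 17272/(-327 + 512) = 17272/185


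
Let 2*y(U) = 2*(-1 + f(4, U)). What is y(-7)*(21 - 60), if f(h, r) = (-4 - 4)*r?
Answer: -2145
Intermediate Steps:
f(h, r) = -8*r
y(U) = -1 - 8*U (y(U) = (2*(-1 - 8*U))/2 = (-2 - 16*U)/2 = -1 - 8*U)
y(-7)*(21 - 60) = (-1 - 8*(-7))*(21 - 60) = (-1 + 56)*(-39) = 55*(-39) = -2145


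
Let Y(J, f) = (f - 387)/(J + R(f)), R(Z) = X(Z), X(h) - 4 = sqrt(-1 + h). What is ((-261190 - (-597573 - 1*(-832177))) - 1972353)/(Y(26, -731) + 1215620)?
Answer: 2468147*(-sqrt(183) + 15*I)/(-18233741*I + 1215620*sqrt(183)) ≈ -2.0304 + 3.0958e-5*I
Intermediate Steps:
X(h) = 4 + sqrt(-1 + h)
R(Z) = 4 + sqrt(-1 + Z)
Y(J, f) = (-387 + f)/(4 + J + sqrt(-1 + f)) (Y(J, f) = (f - 387)/(J + (4 + sqrt(-1 + f))) = (-387 + f)/(4 + J + sqrt(-1 + f)))
((-261190 - (-597573 - 1*(-832177))) - 1972353)/(Y(26, -731) + 1215620) = ((-261190 - (-597573 - 1*(-832177))) - 1972353)/((-387 - 731)/(4 + 26 + sqrt(-1 - 731)) + 1215620) = ((-261190 - (-597573 + 832177)) - 1972353)/(-1118/(4 + 26 + sqrt(-732)) + 1215620) = ((-261190 - 1*234604) - 1972353)/(-1118/(4 + 26 + 2*I*sqrt(183)) + 1215620) = ((-261190 - 234604) - 1972353)/(-1118/(30 + 2*I*sqrt(183)) + 1215620) = (-495794 - 1972353)/(-1118/(30 + 2*I*sqrt(183)) + 1215620) = -2468147/(1215620 - 1118/(30 + 2*I*sqrt(183)))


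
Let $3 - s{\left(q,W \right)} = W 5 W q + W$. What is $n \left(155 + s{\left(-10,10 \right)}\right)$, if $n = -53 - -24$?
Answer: $-149292$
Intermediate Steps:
$n = -29$ ($n = -53 + 24 = -29$)
$s{\left(q,W \right)} = 3 - W - 5 q W^{2}$ ($s{\left(q,W \right)} = 3 - \left(W 5 W q + W\right) = 3 - \left(5 W W q + W\right) = 3 - \left(5 W^{2} q + W\right) = 3 - \left(5 q W^{2} + W\right) = 3 - \left(W + 5 q W^{2}\right) = 3 - W - 5 q W^{2}$)
$n \left(155 + s{\left(-10,10 \right)}\right) = - 29 \left(155 - \left(7 - 5000\right)\right) = - 29 \left(155 + \left(3 - 10 + 5000\right)\right) = - 29 \left(155 + 4993\right) = \left(-29\right) 5148 = -149292$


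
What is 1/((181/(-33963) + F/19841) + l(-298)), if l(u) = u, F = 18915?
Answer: -673859883/200171426210 ≈ -0.0033664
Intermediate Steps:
1/((181/(-33963) + F/19841) + l(-298)) = 1/((181/(-33963) + 18915/19841) - 298) = 1/((181*(-1/33963) + 18915*(1/19841)) - 298) = 1/((-181/33963 + 18915/19841) - 298) = 1/(638818924/673859883 - 298) = 1/(-200171426210/673859883) = -673859883/200171426210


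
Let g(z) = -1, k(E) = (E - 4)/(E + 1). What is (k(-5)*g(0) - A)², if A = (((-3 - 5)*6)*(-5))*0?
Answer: 81/16 ≈ 5.0625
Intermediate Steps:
k(E) = (-4 + E)/(1 + E)
A = 0 (A = (-8*6*(-5))*0 = -48*(-5)*0 = 240*0 = 0)
(k(-5)*g(0) - A)² = (((-4 - 5)/(1 - 5))*(-1) - 1*0)² = ((-9/(-4))*(-1) + 0)² = (-¼*(-9)*(-1) + 0)² = ((9/4)*(-1) + 0)² = (-9/4 + 0)² = (-9/4)² = 81/16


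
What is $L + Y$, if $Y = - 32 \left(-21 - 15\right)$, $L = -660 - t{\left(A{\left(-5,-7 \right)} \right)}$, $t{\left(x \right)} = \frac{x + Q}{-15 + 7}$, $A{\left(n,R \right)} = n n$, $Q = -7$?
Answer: $\frac{1977}{4} \approx 494.25$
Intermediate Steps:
$A{\left(n,R \right)} = n^{2}$
$t{\left(x \right)} = \frac{7}{8} - \frac{x}{8}$ ($t{\left(x \right)} = \frac{x - 7}{-15 + 7} = \frac{-7 + x}{-8} = \left(-7 + x\right) \left(- \frac{1}{8}\right) = \frac{7}{8} - \frac{x}{8}$)
$L = - \frac{2631}{4}$ ($L = -660 - \left(\frac{7}{8} - \frac{\left(-5\right)^{2}}{8}\right) = -660 - \left(\frac{7}{8} - \frac{25}{8}\right) = -660 - - \frac{9}{4} = -660 + \frac{9}{4} = - \frac{2631}{4} \approx -657.75$)
$Y = 1152$ ($Y = \left(-32\right) \left(-36\right) = 1152$)
$L + Y = - \frac{2631}{4} + 1152 = \frac{1977}{4}$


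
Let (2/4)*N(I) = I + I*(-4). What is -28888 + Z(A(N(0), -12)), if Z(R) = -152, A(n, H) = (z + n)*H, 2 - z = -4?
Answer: -29040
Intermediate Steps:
z = 6 (z = 2 - 1*(-4) = 2 + 4 = 6)
N(I) = -6*I (N(I) = 2*(I + I*(-4)) = 2*(I - 4*I) = 2*(-3*I) = -6*I)
A(n, H) = H*(6 + n) (A(n, H) = (6 + n)*H = H*(6 + n))
-28888 + Z(A(N(0), -12)) = -28888 - 152 = -29040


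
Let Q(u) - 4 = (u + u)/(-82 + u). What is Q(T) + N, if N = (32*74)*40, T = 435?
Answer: 33438442/353 ≈ 94727.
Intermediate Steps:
N = 94720 (N = 2368*40 = 94720)
Q(u) = 4 + 2*u/(-82 + u) (Q(u) = 4 + (u + u)/(-82 + u) = 4 + (2*u)/(-82 + u) = 4 + 2*u/(-82 + u))
Q(T) + N = 2*(-164 + 3*435)/(-82 + 435) + 94720 = 2*(-164 + 1305)/353 + 94720 = 2*(1/353)*1141 + 94720 = 2282/353 + 94720 = 33438442/353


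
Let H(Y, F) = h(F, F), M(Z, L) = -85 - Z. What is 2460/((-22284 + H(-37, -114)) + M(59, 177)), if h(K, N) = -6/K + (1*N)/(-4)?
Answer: -93480/851179 ≈ -0.10982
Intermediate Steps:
h(K, N) = -6/K - N/4 (h(K, N) = -6/K + N*(-¼) = -6/K - N/4)
H(Y, F) = -6/F - F/4
2460/((-22284 + H(-37, -114)) + M(59, 177)) = 2460/((-22284 + (-6/(-114) - ¼*(-114))) + (-85 - 1*59)) = 2460/((-22284 + (-6*(-1/114) + 57/2)) + (-85 - 59)) = 2460/((-22284 + (1/19 + 57/2)) - 144) = 2460/((-22284 + 1085/38) - 144) = 2460/(-845707/38 - 144) = 2460/(-851179/38) = 2460*(-38/851179) = -93480/851179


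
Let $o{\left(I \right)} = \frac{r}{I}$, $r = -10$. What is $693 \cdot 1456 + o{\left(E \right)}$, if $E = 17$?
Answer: $\frac{17153126}{17} \approx 1.009 \cdot 10^{6}$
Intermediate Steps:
$o{\left(I \right)} = - \frac{10}{I}$
$693 \cdot 1456 + o{\left(E \right)} = 693 \cdot 1456 - \frac{10}{17} = 1009008 - \frac{10}{17} = \frac{17153126}{17}$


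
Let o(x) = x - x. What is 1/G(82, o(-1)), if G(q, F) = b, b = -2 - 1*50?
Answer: -1/52 ≈ -0.019231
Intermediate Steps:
o(x) = 0
b = -52 (b = -2 - 50 = -52)
G(q, F) = -52
1/G(82, o(-1)) = 1/(-52) = -1/52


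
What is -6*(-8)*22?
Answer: 1056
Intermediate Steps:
-6*(-8)*22 = 48*22 = 1056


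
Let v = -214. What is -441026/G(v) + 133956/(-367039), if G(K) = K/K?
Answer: -161873875970/367039 ≈ -4.4103e+5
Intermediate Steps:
G(K) = 1
-441026/G(v) + 133956/(-367039) = -441026/1 + 133956/(-367039) = -441026*1 + 133956*(-1/367039) = -441026 - 133956/367039 = -161873875970/367039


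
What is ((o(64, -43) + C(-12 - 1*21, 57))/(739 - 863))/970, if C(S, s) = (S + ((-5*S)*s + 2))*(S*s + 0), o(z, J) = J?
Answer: 17632537/120280 ≈ 146.60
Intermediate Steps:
C(S, s) = S*s*(2 + S - 5*S*s) (C(S, s) = (S + (-5*S*s + 2))*(S*s) = (S + (2 - 5*S*s))*(S*s) = (2 + S - 5*S*s)*(S*s) = S*s*(2 + S - 5*S*s))
((o(64, -43) + C(-12 - 1*21, 57))/(739 - 863))/970 = ((-43 + (-12 - 1*21)*57*(2 + (-12 - 1*21) - 5*(-12 - 1*21)*57))/(739 - 863))/970 = ((-43 + (-12 - 21)*57*(2 + (-12 - 21) - 5*(-12 - 21)*57))/(-124))*(1/970) = ((-43 - 33*57*(2 - 33 - 5*(-33)*57))*(-1/124))*(1/970) = ((-43 - 33*57*(2 - 33 + 9405))*(-1/124))*(1/970) = ((-43 - 33*57*9374)*(-1/124))*(1/970) = ((-43 - 17632494)*(-1/124))*(1/970) = -17632537*(-1/124)*(1/970) = (17632537/124)*(1/970) = 17632537/120280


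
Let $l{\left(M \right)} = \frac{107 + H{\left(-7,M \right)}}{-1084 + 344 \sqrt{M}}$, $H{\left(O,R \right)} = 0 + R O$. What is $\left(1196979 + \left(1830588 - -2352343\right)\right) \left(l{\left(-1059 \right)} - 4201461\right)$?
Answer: $- \frac{35739744827495429470}{1581161} - \frac{173964769760 i \sqrt{1059}}{1581161} \approx -2.2603 \cdot 10^{13} - 3.5804 \cdot 10^{6} i$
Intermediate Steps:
$H{\left(O,R \right)} = O R$ ($H{\left(O,R \right)} = 0 + O R = O R$)
$l{\left(M \right)} = \frac{107 - 7 M}{-1084 + 344 \sqrt{M}}$
$\left(1196979 + \left(1830588 - -2352343\right)\right) \left(l{\left(-1059 \right)} - 4201461\right) = \left(1196979 + \left(1830588 - -2352343\right)\right) \left(\frac{107 - -7413}{4 \left(-271 + 86 \sqrt{-1059}\right)} - 4201461\right) = \left(1196979 + \left(1830588 + 2352343\right)\right) \left(\frac{107 + 7413}{4 \left(-271 + 86 i \sqrt{1059}\right)} - 4201461\right) = \left(1196979 + 4182931\right) \left(\frac{1}{4} \frac{1}{-271 + 86 i \sqrt{1059}} \cdot 7520 - 4201461\right) = 5379910 \left(\frac{1880}{-271 + 86 i \sqrt{1059}} - 4201461\right) = 5379910 \left(-4201461 + \frac{1880}{-271 + 86 i \sqrt{1059}}\right) = -22603482048510 + \frac{10114230800}{-271 + 86 i \sqrt{1059}}$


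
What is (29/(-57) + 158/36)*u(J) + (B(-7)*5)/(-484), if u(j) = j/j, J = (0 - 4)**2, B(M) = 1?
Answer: 320279/82764 ≈ 3.8698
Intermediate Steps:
J = 16 (J = (-4)**2 = 16)
u(j) = 1
(29/(-57) + 158/36)*u(J) + (B(-7)*5)/(-484) = (29/(-57) + 158/36)*1 + (1*5)/(-484) = (29*(-1/57) + 158*(1/36))*1 + 5*(-1/484) = (-29/57 + 79/18)*1 - 5/484 = (1327/342)*1 - 5/484 = 1327/342 - 5/484 = 320279/82764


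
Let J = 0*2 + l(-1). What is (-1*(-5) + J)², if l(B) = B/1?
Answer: 16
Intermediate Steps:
l(B) = B (l(B) = B*1 = B)
J = -1 (J = 0*2 - 1 = 0 - 1 = -1)
(-1*(-5) + J)² = (-1*(-5) - 1)² = (5 - 1)² = 4² = 16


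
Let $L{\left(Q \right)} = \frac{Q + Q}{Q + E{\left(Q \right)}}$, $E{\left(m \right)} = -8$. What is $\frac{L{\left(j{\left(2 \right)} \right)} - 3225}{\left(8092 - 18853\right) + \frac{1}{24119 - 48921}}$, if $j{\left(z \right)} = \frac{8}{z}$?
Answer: $\frac{80036054}{266894323} \approx 0.29988$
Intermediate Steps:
$L{\left(Q \right)} = \frac{2 Q}{-8 + Q}$ ($L{\left(Q \right)} = \frac{Q + Q}{Q - 8} = \frac{2 Q}{-8 + Q}$)
$\frac{L{\left(j{\left(2 \right)} \right)} - 3225}{\left(8092 - 18853\right) + \frac{1}{24119 - 48921}} = \frac{\frac{2 \cdot \frac{8}{2}}{-8 + \frac{8}{2}} - 3225}{\left(8092 - 18853\right) + \frac{1}{24119 - 48921}} = \frac{\frac{2 \cdot 8 \cdot \frac{1}{2}}{-8 + 8 \cdot \frac{1}{2}} - 3225}{\left(8092 - 18853\right) + \frac{1}{-24802}} = \frac{2 \cdot 4 \frac{1}{-8 + 4} - 3225}{-10761 - \frac{1}{24802}} = \frac{2 \cdot 4 \frac{1}{-4} - 3225}{- \frac{266894323}{24802}} = \left(2 \cdot 4 \left(- \frac{1}{4}\right) - 3225\right) \left(- \frac{24802}{266894323}\right) = \left(-2 - 3225\right) \left(- \frac{24802}{266894323}\right) = \left(-3227\right) \left(- \frac{24802}{266894323}\right) = \frac{80036054}{266894323}$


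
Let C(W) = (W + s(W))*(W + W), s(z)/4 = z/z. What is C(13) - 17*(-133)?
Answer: 2703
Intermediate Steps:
s(z) = 4 (s(z) = 4*(z/z) = 4*1 = 4)
C(W) = 2*W*(4 + W) (C(W) = (W + 4)*(W + W) = (4 + W)*(2*W) = 2*W*(4 + W))
C(13) - 17*(-133) = 2*13*(4 + 13) - 17*(-133) = 2*13*17 + 2261 = 442 + 2261 = 2703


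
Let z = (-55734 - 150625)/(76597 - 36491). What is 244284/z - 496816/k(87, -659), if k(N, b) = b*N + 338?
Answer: -558291975204536/11761431205 ≈ -47468.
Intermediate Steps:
k(N, b) = 338 + N*b (k(N, b) = N*b + 338 = 338 + N*b)
z = -206359/40106 ≈ -5.1453
244284/z - 496816/k(87, -659) = 244284/(-206359/40106) - 496816/(338 + 87*(-659)) = 244284*(-40106/206359) - 496816/(338 - 57333) = -9797254104/206359 - 496816/(-56995) = -9797254104/206359 - 496816*(-1/56995) = -9797254104/206359 + 496816/56995 = -558291975204536/11761431205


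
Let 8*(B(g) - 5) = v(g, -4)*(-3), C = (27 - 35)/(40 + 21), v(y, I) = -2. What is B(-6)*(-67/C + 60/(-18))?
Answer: 280163/96 ≈ 2918.4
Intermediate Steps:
C = -8/61 ≈ -0.13115
B(g) = 23/4 (B(g) = 5 + (-2*(-3))/8 = 5 + (1/8)*6 = 5 + 3/4 = 23/4)
B(-6)*(-67/C + 60/(-18)) = 23*(-67/(-8/61) + 60/(-18))/4 = 23*(-67*(-61/8) + 60*(-1/18))/4 = 23*(4087/8 - 10/3)/4 = (23/4)*(12181/24) = 280163/96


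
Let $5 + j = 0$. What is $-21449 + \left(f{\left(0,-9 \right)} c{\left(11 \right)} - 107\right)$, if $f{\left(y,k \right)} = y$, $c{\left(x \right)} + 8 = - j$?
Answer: $-21556$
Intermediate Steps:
$j = -5$ ($j = -5 + 0 = -5$)
$c{\left(x \right)} = -3$ ($c{\left(x \right)} = -8 - -5 = -8 + 5 = -3$)
$-21449 + \left(f{\left(0,-9 \right)} c{\left(11 \right)} - 107\right) = -21449 + \left(0 \left(-3\right) - 107\right) = -21449 + \left(0 - 107\right) = -21449 - 107 = -21556$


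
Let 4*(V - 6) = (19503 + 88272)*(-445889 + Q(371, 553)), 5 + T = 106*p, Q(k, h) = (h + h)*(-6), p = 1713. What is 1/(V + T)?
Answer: -4/48770155559 ≈ -8.2017e-11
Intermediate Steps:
Q(k, h) = -12*h (Q(k, h) = (2*h)*(-6) = -12*h)
T = 181573 (T = -5 + 106*1713 = -5 + 181578 = 181573)
V = -48770881851/4 (V = 6 + ((19503 + 88272)*(-445889 - 12*553))/4 = 6 + (107775*(-445889 - 6636))/4 = 6 + (107775*(-452525))/4 = 6 + (1/4)*(-48770881875) = 6 - 48770881875/4 = -48770881851/4 ≈ -1.2193e+10)
1/(V + T) = 1/(-48770881851/4 + 181573) = 1/(-48770155559/4) = -4/48770155559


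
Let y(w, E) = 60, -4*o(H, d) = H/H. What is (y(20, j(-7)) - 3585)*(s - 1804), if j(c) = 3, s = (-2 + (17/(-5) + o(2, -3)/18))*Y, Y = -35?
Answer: 136587875/24 ≈ 5.6912e+6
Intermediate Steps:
o(H, d) = -1/4 (o(H, d) = -H/(4*H) = -1/4*1 = -1/4)
s = 13643/72 (s = (-2 + (17/(-5) - 1/4/18))*(-35) = (-2 + (17*(-1/5) - 1/4*1/18))*(-35) = (-2 + (-17/5 - 1/72))*(-35) = (-2 - 1229/360)*(-35) = -1949/360*(-35) = 13643/72 ≈ 189.49)
(y(20, j(-7)) - 3585)*(s - 1804) = (60 - 3585)*(13643/72 - 1804) = -3525*(-116245/72) = 136587875/24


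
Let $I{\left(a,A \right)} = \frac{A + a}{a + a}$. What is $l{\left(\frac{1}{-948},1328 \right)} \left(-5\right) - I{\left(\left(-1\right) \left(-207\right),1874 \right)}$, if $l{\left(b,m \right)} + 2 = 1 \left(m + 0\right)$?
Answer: $- \frac{2746901}{414} \approx -6635.0$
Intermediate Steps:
$l{\left(b,m \right)} = -2 + m$ ($l{\left(b,m \right)} = -2 + 1 \left(m + 0\right) = -2 + 1 m = -2 + m$)
$I{\left(a,A \right)} = \frac{A + a}{2 a}$
$l{\left(\frac{1}{-948},1328 \right)} \left(-5\right) - I{\left(\left(-1\right) \left(-207\right),1874 \right)} = \left(-2 + 1328\right) \left(-5\right) - \frac{1874 - -207}{2 \left(\left(-1\right) \left(-207\right)\right)} = 1326 \left(-5\right) - \frac{1874 + 207}{2 \cdot 207} = -6630 - \frac{1}{2} \cdot \frac{1}{207} \cdot 2081 = -6630 - \frac{2081}{414} = - \frac{2746901}{414}$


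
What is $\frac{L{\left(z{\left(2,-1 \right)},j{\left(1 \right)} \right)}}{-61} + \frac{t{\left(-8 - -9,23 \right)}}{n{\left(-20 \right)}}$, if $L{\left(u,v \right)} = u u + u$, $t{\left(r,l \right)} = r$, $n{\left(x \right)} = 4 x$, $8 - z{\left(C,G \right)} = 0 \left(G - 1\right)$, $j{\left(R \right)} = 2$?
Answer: $- \frac{5821}{4880} \approx -1.1928$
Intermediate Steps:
$z{\left(C,G \right)} = 8$ ($z{\left(C,G \right)} = 8 - 0 \left(G - 1\right) = 8 - 0 \left(-1 + G\right) = 8 - 0 = 8 + 0 = 8$)
$L{\left(u,v \right)} = u + u^{2}$ ($L{\left(u,v \right)} = u^{2} + u = u + u^{2}$)
$\frac{L{\left(z{\left(2,-1 \right)},j{\left(1 \right)} \right)}}{-61} + \frac{t{\left(-8 - -9,23 \right)}}{n{\left(-20 \right)}} = \frac{8 \left(1 + 8\right)}{-61} + \frac{-8 - -9}{4 \left(-20\right)} = 8 \cdot 9 \left(- \frac{1}{61}\right) + \frac{-8 + 9}{-80} = 72 \left(- \frac{1}{61}\right) + 1 \left(- \frac{1}{80}\right) = - \frac{72}{61} - \frac{1}{80} = - \frac{5821}{4880}$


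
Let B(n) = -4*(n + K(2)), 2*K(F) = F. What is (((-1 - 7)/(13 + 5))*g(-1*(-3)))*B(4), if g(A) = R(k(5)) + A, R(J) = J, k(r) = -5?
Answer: -160/9 ≈ -17.778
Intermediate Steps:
K(F) = F/2
B(n) = -4 - 4*n (B(n) = -4*(n + (½)*2) = -4*(n + 1) = -4*(1 + n) = -4 - 4*n)
g(A) = -5 + A
(((-1 - 7)/(13 + 5))*g(-1*(-3)))*B(4) = (((-1 - 7)/(13 + 5))*(-5 - 1*(-3)))*(-4 - 4*4) = ((-8/18)*(-5 + 3))*(-4 - 16) = (-8*1/18*(-2))*(-20) = -4/9*(-2)*(-20) = (8/9)*(-20) = -160/9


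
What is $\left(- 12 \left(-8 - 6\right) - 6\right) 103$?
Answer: $16686$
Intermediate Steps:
$\left(- 12 \left(-8 - 6\right) - 6\right) 103 = \left(\left(-12\right) \left(-14\right) - 6\right) 103 = \left(168 - 6\right) 103 = 162 \cdot 103 = 16686$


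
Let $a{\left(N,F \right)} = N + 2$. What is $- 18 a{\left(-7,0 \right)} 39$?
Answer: $3510$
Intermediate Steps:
$a{\left(N,F \right)} = 2 + N$
$- 18 a{\left(-7,0 \right)} 39 = - 18 \left(2 - 7\right) 39 = \left(-18\right) \left(-5\right) 39 = 90 \cdot 39 = 3510$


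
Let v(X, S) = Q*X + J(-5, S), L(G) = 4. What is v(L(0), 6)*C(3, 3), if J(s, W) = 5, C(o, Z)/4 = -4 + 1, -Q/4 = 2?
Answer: 324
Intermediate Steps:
Q = -8 (Q = -4*2 = -8)
C(o, Z) = -12 (C(o, Z) = 4*(-4 + 1) = 4*(-3) = -12)
v(X, S) = 5 - 8*X (v(X, S) = -8*X + 5 = 5 - 8*X)
v(L(0), 6)*C(3, 3) = (5 - 8*4)*(-12) = (5 - 32)*(-12) = -27*(-12) = 324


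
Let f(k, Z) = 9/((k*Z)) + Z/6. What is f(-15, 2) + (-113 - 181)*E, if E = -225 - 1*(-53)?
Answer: 1517041/30 ≈ 50568.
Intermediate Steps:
E = -172 (E = -225 + 53 = -172)
f(k, Z) = Z/6 + 9/(Z*k) (f(k, Z) = 9/((Z*k)) + Z*(⅙) = 9*(1/(Z*k)) + Z/6 = 9/(Z*k) + Z/6 = Z/6 + 9/(Z*k))
f(-15, 2) + (-113 - 181)*E = ((⅙)*2 + 9/(2*(-15))) + (-113 - 181)*(-172) = (⅓ + 9*(½)*(-1/15)) - 294*(-172) = (⅓ - 3/10) + 50568 = 1/30 + 50568 = 1517041/30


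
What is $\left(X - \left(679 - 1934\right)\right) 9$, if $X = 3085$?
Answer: $39060$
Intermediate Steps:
$\left(X - \left(679 - 1934\right)\right) 9 = \left(3085 - \left(679 - 1934\right)\right) 9 = \left(3085 - -1255\right) 9 = \left(3085 + 1255\right) 9 = 4340 \cdot 9 = 39060$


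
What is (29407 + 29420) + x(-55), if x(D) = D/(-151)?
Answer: 8882932/151 ≈ 58827.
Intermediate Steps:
x(D) = -D/151 (x(D) = D*(-1/151) = -D/151)
(29407 + 29420) + x(-55) = (29407 + 29420) - 1/151*(-55) = 58827 + 55/151 = 8882932/151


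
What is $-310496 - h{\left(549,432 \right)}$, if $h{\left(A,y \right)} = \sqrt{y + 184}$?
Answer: $-310496 - 2 \sqrt{154} \approx -3.1052 \cdot 10^{5}$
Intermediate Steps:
$h{\left(A,y \right)} = \sqrt{184 + y}$
$-310496 - h{\left(549,432 \right)} = -310496 - \sqrt{184 + 432} = -310496 - \sqrt{616} = -310496 - 2 \sqrt{154}$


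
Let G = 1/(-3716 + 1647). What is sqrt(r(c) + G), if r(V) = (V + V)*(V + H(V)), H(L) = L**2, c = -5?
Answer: I*sqrt(856154269)/2069 ≈ 14.142*I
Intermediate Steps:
G = -1/2069 (G = 1/(-2069) = -1/2069 ≈ -0.00048333)
r(V) = 2*V*(V + V**2) (r(V) = (V + V)*(V + V**2) = (2*V)*(V + V**2) = 2*V*(V + V**2))
sqrt(r(c) + G) = sqrt(2*(-5)**2*(1 - 5) - 1/2069) = sqrt(2*25*(-4) - 1/2069) = sqrt(-200 - 1/2069) = sqrt(-413801/2069) = I*sqrt(856154269)/2069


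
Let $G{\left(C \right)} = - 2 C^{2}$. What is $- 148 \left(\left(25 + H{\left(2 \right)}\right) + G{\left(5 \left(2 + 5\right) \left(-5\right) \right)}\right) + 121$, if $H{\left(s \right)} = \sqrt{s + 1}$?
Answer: $9061421 - 148 \sqrt{3} \approx 9.0612 \cdot 10^{6}$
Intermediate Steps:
$H{\left(s \right)} = \sqrt{1 + s}$
$- 148 \left(\left(25 + H{\left(2 \right)}\right) + G{\left(5 \left(2 + 5\right) \left(-5\right) \right)}\right) + 121 = - 148 \left(\left(25 + \sqrt{1 + 2}\right) - 2 \left(5 \left(2 + 5\right) \left(-5\right)\right)^{2}\right) + 121 = - 148 \left(\left(25 + \sqrt{3}\right) - 2 \left(5 \cdot 7 \left(-5\right)\right)^{2}\right) + 121 = - 148 \left(\left(25 + \sqrt{3}\right) - 2 \left(5 \left(-35\right)\right)^{2}\right) + 121 = - 148 \left(\left(25 + \sqrt{3}\right) - 2 \left(-175\right)^{2}\right) + 121 = - 148 \left(\left(25 + \sqrt{3}\right) - 61250\right) + 121 = - 148 \left(-61225 + \sqrt{3}\right) + 121 = \left(9061300 - 148 \sqrt{3}\right) + 121 = 9061421 - 148 \sqrt{3}$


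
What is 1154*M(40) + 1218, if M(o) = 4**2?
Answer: 19682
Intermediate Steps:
M(o) = 16
1154*M(40) + 1218 = 1154*16 + 1218 = 18464 + 1218 = 19682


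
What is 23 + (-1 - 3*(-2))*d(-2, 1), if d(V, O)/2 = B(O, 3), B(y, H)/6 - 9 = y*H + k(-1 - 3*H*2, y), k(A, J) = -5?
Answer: 443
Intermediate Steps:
B(y, H) = 24 + 6*H*y (B(y, H) = 54 + 6*(y*H - 5) = 54 + 6*(H*y - 5) = 54 + 6*(-5 + H*y) = 54 + (-30 + 6*H*y) = 24 + 6*H*y)
d(V, O) = 48 + 36*O (d(V, O) = 2*(24 + 6*3*O) = 2*(24 + 18*O) = 48 + 36*O)
23 + (-1 - 3*(-2))*d(-2, 1) = 23 + (-1 - 3*(-2))*(48 + 36*1) = 23 + (-1 + 6)*(48 + 36) = 23 + 5*84 = 23 + 420 = 443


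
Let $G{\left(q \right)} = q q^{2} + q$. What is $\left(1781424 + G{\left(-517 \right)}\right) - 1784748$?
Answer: $-138192254$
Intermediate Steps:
$G{\left(q \right)} = q + q^{3}$ ($G{\left(q \right)} = q^{3} + q = q + q^{3}$)
$\left(1781424 + G{\left(-517 \right)}\right) - 1784748 = \left(1781424 + \left(-517 + \left(-517\right)^{3}\right)\right) - 1784748 = \left(1781424 - 138188930\right) - 1784748 = -136407506 - 1784748 = -138192254$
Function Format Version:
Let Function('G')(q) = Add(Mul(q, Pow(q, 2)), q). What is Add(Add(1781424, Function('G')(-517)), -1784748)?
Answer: -138192254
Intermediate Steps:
Function('G')(q) = Add(q, Pow(q, 3)) (Function('G')(q) = Add(Pow(q, 3), q) = Add(q, Pow(q, 3)))
Add(Add(1781424, Function('G')(-517)), -1784748) = Add(Add(1781424, Add(-517, Pow(-517, 3))), -1784748) = Add(Add(1781424, Add(-517, -138188413)), -1784748) = Add(Add(1781424, -138188930), -1784748) = Add(-136407506, -1784748) = -138192254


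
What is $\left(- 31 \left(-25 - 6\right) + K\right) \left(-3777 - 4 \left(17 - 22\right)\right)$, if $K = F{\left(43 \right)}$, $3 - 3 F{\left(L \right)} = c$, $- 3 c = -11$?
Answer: $- \frac{32486779}{9} \approx -3.6096 \cdot 10^{6}$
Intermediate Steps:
$c = \frac{11}{3}$ ($c = \left(- \frac{1}{3}\right) \left(-11\right) = \frac{11}{3} \approx 3.6667$)
$F{\left(L \right)} = - \frac{2}{9}$ ($F{\left(L \right)} = 1 - \frac{11}{9} = - \frac{2}{9}$)
$K = - \frac{2}{9} \approx -0.22222$
$\left(- 31 \left(-25 - 6\right) + K\right) \left(-3777 - 4 \left(17 - 22\right)\right) = \left(- 31 \left(-25 - 6\right) - \frac{2}{9}\right) \left(-3777 - 4 \left(17 - 22\right)\right) = \left(\left(-31\right) \left(-31\right) - \frac{2}{9}\right) \left(-3777 - -20\right) = \left(961 - \frac{2}{9}\right) \left(-3777 + 20\right) = \frac{8647}{9} \left(-3757\right) = - \frac{32486779}{9}$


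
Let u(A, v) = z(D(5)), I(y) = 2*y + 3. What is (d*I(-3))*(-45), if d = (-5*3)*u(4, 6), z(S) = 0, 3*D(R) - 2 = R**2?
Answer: 0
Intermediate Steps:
D(R) = 2/3 + R**2/3
I(y) = 3 + 2*y
u(A, v) = 0
d = 0 (d = -5*3*0 = -15*0 = 0)
(d*I(-3))*(-45) = (0*(3 + 2*(-3)))*(-45) = (0*(3 - 6))*(-45) = (0*(-3))*(-45) = 0*(-45) = 0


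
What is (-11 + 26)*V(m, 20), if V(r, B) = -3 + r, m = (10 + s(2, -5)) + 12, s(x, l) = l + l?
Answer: 135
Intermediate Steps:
s(x, l) = 2*l
m = 12 (m = (10 + 2*(-5)) + 12 = (10 - 10) + 12 = 0 + 12 = 12)
(-11 + 26)*V(m, 20) = (-11 + 26)*(-3 + 12) = 15*9 = 135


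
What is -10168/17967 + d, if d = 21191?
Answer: 380728529/17967 ≈ 21190.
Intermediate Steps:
-10168/17967 + d = -10168/17967 + 21191 = 380728529/17967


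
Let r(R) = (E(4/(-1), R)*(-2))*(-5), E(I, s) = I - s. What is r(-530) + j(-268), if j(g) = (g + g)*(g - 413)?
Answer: 370276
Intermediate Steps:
r(R) = -40 - 10*R (r(R) = ((4/(-1) - R)*(-2))*(-5) = ((4*(-1) - R)*(-2))*(-5) = ((-4 - R)*(-2))*(-5) = (8 + 2*R)*(-5) = -40 - 10*R)
j(g) = 2*g*(-413 + g) (j(g) = (2*g)*(-413 + g) = 2*g*(-413 + g))
r(-530) + j(-268) = (-40 - 10*(-530)) + 2*(-268)*(-413 - 268) = (-40 + 5300) + 2*(-268)*(-681) = 5260 + 365016 = 370276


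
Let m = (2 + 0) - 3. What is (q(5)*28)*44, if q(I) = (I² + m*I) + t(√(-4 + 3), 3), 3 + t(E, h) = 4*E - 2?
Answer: 18480 + 4928*I ≈ 18480.0 + 4928.0*I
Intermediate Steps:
m = -1 (m = 2 - 3 = -1)
t(E, h) = -5 + 4*E (t(E, h) = -3 + (4*E - 2) = -3 + (-2 + 4*E) = -5 + 4*E)
q(I) = -5 + I² - I + 4*I (q(I) = (I² - I) + (-5 + 4*√(-4 + 3)) = (I² - I) + (-5 + 4*√(-1)) = (I² - I) + (-5 + 4*I) = -5 + I² - I + 4*I)
(q(5)*28)*44 = ((-5 + 5² - 1*5 + 4*I)*28)*44 = ((-5 + 25 - 5 + 4*I)*28)*44 = ((15 + 4*I)*28)*44 = (420 + 112*I)*44 = 18480 + 4928*I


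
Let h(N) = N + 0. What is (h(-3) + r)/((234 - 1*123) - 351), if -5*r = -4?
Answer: 11/1200 ≈ 0.0091667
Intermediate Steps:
r = 4/5 (r = -1/5*(-4) = 4/5 ≈ 0.80000)
h(N) = N
(h(-3) + r)/((234 - 1*123) - 351) = (-3 + 4/5)/((234 - 1*123) - 351) = -11/(5*((234 - 123) - 351)) = -11/(5*(111 - 351)) = -11/5/(-240) = -11/5*(-1/240) = 11/1200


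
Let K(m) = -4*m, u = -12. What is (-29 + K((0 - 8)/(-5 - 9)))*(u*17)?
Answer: 44676/7 ≈ 6382.3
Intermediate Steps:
(-29 + K((0 - 8)/(-5 - 9)))*(u*17) = (-29 - 4*(0 - 8)/(-5 - 9))*(-12*17) = (-29 - (-32)/(-14))*(-204) = (-29 - (-32)*(-1)/14)*(-204) = (-29 - 4*4/7)*(-204) = (-29 - 16/7)*(-204) = -219/7*(-204) = 44676/7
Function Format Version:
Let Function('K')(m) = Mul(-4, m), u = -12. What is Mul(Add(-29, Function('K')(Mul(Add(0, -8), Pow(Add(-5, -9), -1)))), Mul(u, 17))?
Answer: Rational(44676, 7) ≈ 6382.3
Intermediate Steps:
Mul(Add(-29, Function('K')(Mul(Add(0, -8), Pow(Add(-5, -9), -1)))), Mul(u, 17)) = Mul(Add(-29, Mul(-4, Mul(Add(0, -8), Pow(Add(-5, -9), -1)))), Mul(-12, 17)) = Mul(Add(-29, Mul(-4, Mul(-8, Pow(-14, -1)))), -204) = Mul(Add(-29, Mul(-4, Mul(-8, Rational(-1, 14)))), -204) = Mul(Add(-29, Mul(-4, Rational(4, 7))), -204) = Mul(Add(-29, Rational(-16, 7)), -204) = Mul(Rational(-219, 7), -204) = Rational(44676, 7)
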